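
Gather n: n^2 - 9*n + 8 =n^2 - 9*n + 8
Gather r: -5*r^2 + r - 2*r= -5*r^2 - r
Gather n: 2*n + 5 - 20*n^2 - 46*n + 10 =-20*n^2 - 44*n + 15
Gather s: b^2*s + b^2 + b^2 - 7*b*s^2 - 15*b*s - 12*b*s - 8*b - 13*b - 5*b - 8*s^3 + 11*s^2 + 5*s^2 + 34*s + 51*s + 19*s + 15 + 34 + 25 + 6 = 2*b^2 - 26*b - 8*s^3 + s^2*(16 - 7*b) + s*(b^2 - 27*b + 104) + 80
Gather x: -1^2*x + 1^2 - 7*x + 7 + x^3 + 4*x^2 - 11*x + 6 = x^3 + 4*x^2 - 19*x + 14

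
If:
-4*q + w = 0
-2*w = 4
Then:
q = -1/2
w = -2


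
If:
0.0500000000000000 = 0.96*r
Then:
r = 0.05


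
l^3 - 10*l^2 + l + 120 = (l - 8)*(l - 5)*(l + 3)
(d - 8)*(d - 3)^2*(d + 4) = d^4 - 10*d^3 + d^2 + 156*d - 288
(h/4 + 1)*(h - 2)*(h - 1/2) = h^3/4 + 3*h^2/8 - 9*h/4 + 1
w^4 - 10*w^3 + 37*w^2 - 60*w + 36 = (w - 3)^2*(w - 2)^2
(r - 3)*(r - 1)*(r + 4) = r^3 - 13*r + 12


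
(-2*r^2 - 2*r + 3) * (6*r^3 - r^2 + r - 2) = -12*r^5 - 10*r^4 + 18*r^3 - r^2 + 7*r - 6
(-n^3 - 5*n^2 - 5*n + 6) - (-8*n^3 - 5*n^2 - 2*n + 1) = 7*n^3 - 3*n + 5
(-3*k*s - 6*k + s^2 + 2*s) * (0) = 0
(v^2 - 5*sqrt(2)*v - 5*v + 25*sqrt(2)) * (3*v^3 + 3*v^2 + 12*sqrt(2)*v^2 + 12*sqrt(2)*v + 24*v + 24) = 3*v^5 - 12*v^4 - 3*sqrt(2)*v^4 - 111*v^3 + 12*sqrt(2)*v^3 - 105*sqrt(2)*v^2 + 384*v^2 + 480*v + 480*sqrt(2)*v + 600*sqrt(2)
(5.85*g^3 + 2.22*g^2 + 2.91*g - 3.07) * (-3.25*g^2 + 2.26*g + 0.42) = -19.0125*g^5 + 6.006*g^4 - 1.9833*g^3 + 17.4865*g^2 - 5.716*g - 1.2894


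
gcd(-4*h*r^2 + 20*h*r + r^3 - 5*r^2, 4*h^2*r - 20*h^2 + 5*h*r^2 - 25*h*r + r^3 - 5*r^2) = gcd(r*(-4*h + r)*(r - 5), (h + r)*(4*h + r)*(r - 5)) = r - 5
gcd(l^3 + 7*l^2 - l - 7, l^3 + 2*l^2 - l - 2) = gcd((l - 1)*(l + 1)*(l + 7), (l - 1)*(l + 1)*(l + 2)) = l^2 - 1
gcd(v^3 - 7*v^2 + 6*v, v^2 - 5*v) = v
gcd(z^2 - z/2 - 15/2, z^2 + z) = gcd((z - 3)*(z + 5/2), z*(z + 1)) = 1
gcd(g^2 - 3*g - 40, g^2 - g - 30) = g + 5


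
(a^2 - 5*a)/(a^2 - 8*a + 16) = a*(a - 5)/(a^2 - 8*a + 16)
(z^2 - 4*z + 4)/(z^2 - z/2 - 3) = 2*(z - 2)/(2*z + 3)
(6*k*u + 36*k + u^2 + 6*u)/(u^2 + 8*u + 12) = (6*k + u)/(u + 2)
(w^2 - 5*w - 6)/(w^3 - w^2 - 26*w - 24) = 1/(w + 4)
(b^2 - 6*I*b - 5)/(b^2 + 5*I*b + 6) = (b - 5*I)/(b + 6*I)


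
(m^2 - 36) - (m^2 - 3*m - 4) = 3*m - 32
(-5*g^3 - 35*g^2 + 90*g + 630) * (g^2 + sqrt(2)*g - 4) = -5*g^5 - 35*g^4 - 5*sqrt(2)*g^4 - 35*sqrt(2)*g^3 + 110*g^3 + 90*sqrt(2)*g^2 + 770*g^2 - 360*g + 630*sqrt(2)*g - 2520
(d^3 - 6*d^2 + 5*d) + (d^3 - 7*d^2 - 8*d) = 2*d^3 - 13*d^2 - 3*d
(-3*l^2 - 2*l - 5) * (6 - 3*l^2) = 9*l^4 + 6*l^3 - 3*l^2 - 12*l - 30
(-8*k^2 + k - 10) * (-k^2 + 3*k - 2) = 8*k^4 - 25*k^3 + 29*k^2 - 32*k + 20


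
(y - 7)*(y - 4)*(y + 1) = y^3 - 10*y^2 + 17*y + 28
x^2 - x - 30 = (x - 6)*(x + 5)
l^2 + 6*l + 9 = (l + 3)^2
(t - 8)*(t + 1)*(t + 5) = t^3 - 2*t^2 - 43*t - 40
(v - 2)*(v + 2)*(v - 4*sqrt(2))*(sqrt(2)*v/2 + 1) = sqrt(2)*v^4/2 - 3*v^3 - 6*sqrt(2)*v^2 + 12*v + 16*sqrt(2)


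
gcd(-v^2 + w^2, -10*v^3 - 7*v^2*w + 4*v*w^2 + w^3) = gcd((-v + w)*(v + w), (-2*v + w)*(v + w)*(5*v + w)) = v + w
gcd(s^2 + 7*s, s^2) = s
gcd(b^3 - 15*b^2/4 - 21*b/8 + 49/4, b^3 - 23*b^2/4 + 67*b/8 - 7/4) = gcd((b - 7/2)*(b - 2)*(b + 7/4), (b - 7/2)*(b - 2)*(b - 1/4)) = b^2 - 11*b/2 + 7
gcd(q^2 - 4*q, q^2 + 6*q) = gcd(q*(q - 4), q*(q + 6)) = q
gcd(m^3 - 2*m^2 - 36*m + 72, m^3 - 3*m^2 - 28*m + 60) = m^2 - 8*m + 12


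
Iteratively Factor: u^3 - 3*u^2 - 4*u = (u)*(u^2 - 3*u - 4) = u*(u - 4)*(u + 1)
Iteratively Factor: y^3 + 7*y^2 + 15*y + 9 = (y + 3)*(y^2 + 4*y + 3) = (y + 1)*(y + 3)*(y + 3)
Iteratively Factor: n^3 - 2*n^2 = (n)*(n^2 - 2*n) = n*(n - 2)*(n)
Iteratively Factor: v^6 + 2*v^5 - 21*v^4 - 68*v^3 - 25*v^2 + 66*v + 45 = (v + 1)*(v^5 + v^4 - 22*v^3 - 46*v^2 + 21*v + 45) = (v + 1)*(v + 3)*(v^4 - 2*v^3 - 16*v^2 + 2*v + 15) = (v - 1)*(v + 1)*(v + 3)*(v^3 - v^2 - 17*v - 15) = (v - 1)*(v + 1)^2*(v + 3)*(v^2 - 2*v - 15) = (v - 1)*(v + 1)^2*(v + 3)^2*(v - 5)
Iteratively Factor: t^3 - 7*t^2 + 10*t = (t - 5)*(t^2 - 2*t) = (t - 5)*(t - 2)*(t)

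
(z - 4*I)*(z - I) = z^2 - 5*I*z - 4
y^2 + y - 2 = (y - 1)*(y + 2)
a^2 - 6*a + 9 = (a - 3)^2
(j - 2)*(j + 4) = j^2 + 2*j - 8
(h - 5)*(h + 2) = h^2 - 3*h - 10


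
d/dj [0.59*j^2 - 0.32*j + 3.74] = 1.18*j - 0.32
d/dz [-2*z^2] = -4*z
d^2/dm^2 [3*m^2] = 6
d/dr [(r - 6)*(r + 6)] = 2*r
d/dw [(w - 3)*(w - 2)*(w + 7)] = 3*w^2 + 4*w - 29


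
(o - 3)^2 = o^2 - 6*o + 9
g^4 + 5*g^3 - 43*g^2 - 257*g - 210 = (g - 7)*(g + 1)*(g + 5)*(g + 6)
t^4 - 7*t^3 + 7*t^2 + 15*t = t*(t - 5)*(t - 3)*(t + 1)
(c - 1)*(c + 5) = c^2 + 4*c - 5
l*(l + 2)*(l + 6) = l^3 + 8*l^2 + 12*l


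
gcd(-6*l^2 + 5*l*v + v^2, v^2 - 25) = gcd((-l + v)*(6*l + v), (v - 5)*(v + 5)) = 1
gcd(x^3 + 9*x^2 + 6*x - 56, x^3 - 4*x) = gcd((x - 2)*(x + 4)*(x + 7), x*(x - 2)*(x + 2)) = x - 2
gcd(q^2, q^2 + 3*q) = q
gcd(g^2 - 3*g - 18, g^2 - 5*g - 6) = g - 6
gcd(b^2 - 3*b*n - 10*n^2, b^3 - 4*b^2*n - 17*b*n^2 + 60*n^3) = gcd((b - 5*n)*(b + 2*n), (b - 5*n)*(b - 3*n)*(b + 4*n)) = b - 5*n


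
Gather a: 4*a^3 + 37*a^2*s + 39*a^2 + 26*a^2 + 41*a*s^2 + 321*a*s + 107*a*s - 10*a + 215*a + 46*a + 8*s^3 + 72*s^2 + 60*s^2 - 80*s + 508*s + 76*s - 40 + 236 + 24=4*a^3 + a^2*(37*s + 65) + a*(41*s^2 + 428*s + 251) + 8*s^3 + 132*s^2 + 504*s + 220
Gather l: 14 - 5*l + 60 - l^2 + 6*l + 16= -l^2 + l + 90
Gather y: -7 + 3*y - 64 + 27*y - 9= 30*y - 80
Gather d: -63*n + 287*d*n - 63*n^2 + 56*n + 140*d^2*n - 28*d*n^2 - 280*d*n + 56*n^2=140*d^2*n + d*(-28*n^2 + 7*n) - 7*n^2 - 7*n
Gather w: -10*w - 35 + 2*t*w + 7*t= 7*t + w*(2*t - 10) - 35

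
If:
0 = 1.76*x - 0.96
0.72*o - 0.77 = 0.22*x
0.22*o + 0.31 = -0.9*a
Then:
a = -0.65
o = 1.24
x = 0.55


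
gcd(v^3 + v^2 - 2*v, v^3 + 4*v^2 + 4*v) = v^2 + 2*v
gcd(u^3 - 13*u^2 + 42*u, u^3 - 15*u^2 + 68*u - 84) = u^2 - 13*u + 42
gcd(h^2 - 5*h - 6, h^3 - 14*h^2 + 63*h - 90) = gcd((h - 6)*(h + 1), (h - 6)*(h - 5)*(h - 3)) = h - 6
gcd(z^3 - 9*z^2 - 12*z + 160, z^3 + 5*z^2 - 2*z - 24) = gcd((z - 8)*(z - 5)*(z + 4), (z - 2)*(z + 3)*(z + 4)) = z + 4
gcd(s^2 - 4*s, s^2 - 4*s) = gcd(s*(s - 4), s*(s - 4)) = s^2 - 4*s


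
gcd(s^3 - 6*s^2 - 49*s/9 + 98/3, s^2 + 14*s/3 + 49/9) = s + 7/3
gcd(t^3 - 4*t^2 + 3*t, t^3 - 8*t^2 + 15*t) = t^2 - 3*t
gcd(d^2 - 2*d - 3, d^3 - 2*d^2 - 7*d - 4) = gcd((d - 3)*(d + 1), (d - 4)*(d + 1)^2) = d + 1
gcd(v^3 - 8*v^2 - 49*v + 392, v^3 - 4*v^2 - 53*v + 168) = v^2 - v - 56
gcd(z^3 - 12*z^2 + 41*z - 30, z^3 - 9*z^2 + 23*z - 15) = z^2 - 6*z + 5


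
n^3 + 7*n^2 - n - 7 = (n - 1)*(n + 1)*(n + 7)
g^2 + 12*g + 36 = (g + 6)^2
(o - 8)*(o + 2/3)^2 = o^3 - 20*o^2/3 - 92*o/9 - 32/9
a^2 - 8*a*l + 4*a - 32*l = (a + 4)*(a - 8*l)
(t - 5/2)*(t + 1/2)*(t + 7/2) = t^3 + 3*t^2/2 - 33*t/4 - 35/8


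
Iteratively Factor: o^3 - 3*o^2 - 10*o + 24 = (o - 4)*(o^2 + o - 6) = (o - 4)*(o - 2)*(o + 3)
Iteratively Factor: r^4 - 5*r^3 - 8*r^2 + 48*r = (r)*(r^3 - 5*r^2 - 8*r + 48) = r*(r - 4)*(r^2 - r - 12) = r*(r - 4)^2*(r + 3)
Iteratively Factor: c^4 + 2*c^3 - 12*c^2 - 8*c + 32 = (c + 4)*(c^3 - 2*c^2 - 4*c + 8) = (c + 2)*(c + 4)*(c^2 - 4*c + 4) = (c - 2)*(c + 2)*(c + 4)*(c - 2)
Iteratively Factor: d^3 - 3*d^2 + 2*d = (d - 1)*(d^2 - 2*d) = (d - 2)*(d - 1)*(d)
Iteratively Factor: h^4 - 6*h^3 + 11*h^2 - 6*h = (h - 2)*(h^3 - 4*h^2 + 3*h) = (h - 3)*(h - 2)*(h^2 - h) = h*(h - 3)*(h - 2)*(h - 1)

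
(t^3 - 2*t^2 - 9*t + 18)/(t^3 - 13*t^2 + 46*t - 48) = (t + 3)/(t - 8)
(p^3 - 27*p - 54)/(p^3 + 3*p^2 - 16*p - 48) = (p^2 - 3*p - 18)/(p^2 - 16)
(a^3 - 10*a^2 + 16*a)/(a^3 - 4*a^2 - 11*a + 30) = a*(a - 8)/(a^2 - 2*a - 15)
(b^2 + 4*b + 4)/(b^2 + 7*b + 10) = (b + 2)/(b + 5)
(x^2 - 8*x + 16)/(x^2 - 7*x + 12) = (x - 4)/(x - 3)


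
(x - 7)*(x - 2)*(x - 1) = x^3 - 10*x^2 + 23*x - 14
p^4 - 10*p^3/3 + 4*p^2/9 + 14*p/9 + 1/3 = (p - 3)*(p - 1)*(p + 1/3)^2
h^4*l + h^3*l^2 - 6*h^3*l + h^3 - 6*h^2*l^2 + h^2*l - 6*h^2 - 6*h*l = h*(h - 6)*(h + l)*(h*l + 1)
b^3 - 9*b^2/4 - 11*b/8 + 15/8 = (b - 5/2)*(b - 3/4)*(b + 1)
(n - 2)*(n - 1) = n^2 - 3*n + 2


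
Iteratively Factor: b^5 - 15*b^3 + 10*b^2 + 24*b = (b + 1)*(b^4 - b^3 - 14*b^2 + 24*b) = (b - 2)*(b + 1)*(b^3 + b^2 - 12*b) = (b - 2)*(b + 1)*(b + 4)*(b^2 - 3*b) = (b - 3)*(b - 2)*(b + 1)*(b + 4)*(b)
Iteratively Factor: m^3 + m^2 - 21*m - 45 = (m + 3)*(m^2 - 2*m - 15) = (m + 3)^2*(m - 5)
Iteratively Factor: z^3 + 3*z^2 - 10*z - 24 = (z - 3)*(z^2 + 6*z + 8) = (z - 3)*(z + 2)*(z + 4)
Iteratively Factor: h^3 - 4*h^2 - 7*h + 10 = (h - 5)*(h^2 + h - 2) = (h - 5)*(h + 2)*(h - 1)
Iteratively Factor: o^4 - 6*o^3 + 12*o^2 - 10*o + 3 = (o - 1)*(o^3 - 5*o^2 + 7*o - 3) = (o - 1)^2*(o^2 - 4*o + 3) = (o - 3)*(o - 1)^2*(o - 1)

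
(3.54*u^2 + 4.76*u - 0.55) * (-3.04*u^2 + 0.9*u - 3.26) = -10.7616*u^4 - 11.2844*u^3 - 5.5844*u^2 - 16.0126*u + 1.793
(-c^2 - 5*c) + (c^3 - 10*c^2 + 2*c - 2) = c^3 - 11*c^2 - 3*c - 2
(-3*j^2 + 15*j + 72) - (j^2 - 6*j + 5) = -4*j^2 + 21*j + 67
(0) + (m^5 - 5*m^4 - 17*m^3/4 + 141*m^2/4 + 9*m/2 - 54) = m^5 - 5*m^4 - 17*m^3/4 + 141*m^2/4 + 9*m/2 - 54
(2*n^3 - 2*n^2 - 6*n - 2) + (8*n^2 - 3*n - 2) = 2*n^3 + 6*n^2 - 9*n - 4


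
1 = 1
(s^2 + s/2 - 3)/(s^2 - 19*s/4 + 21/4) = 2*(2*s^2 + s - 6)/(4*s^2 - 19*s + 21)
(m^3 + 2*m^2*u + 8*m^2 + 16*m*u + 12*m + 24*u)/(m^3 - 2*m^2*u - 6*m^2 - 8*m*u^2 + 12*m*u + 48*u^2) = (-m^2 - 8*m - 12)/(-m^2 + 4*m*u + 6*m - 24*u)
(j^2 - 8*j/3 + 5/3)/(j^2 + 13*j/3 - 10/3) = (3*j^2 - 8*j + 5)/(3*j^2 + 13*j - 10)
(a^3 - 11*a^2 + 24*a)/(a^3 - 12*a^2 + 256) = a*(a - 3)/(a^2 - 4*a - 32)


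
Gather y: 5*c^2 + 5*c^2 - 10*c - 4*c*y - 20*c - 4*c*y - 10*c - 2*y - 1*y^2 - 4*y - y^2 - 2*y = 10*c^2 - 40*c - 2*y^2 + y*(-8*c - 8)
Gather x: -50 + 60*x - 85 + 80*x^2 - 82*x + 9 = 80*x^2 - 22*x - 126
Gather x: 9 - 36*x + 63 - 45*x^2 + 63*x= -45*x^2 + 27*x + 72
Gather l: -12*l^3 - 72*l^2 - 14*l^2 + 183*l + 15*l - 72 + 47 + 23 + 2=-12*l^3 - 86*l^2 + 198*l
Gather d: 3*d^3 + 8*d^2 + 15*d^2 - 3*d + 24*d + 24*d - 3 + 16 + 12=3*d^3 + 23*d^2 + 45*d + 25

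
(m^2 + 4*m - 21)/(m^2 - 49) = (m - 3)/(m - 7)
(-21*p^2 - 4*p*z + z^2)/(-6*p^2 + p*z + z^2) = (-7*p + z)/(-2*p + z)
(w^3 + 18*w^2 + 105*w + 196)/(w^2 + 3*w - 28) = (w^2 + 11*w + 28)/(w - 4)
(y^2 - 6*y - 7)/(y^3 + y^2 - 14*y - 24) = (y^2 - 6*y - 7)/(y^3 + y^2 - 14*y - 24)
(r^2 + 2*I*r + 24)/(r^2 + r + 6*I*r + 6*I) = (r - 4*I)/(r + 1)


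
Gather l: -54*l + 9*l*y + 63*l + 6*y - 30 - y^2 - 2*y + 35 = l*(9*y + 9) - y^2 + 4*y + 5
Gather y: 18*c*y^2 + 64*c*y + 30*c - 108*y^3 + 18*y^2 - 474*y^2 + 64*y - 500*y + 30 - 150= 30*c - 108*y^3 + y^2*(18*c - 456) + y*(64*c - 436) - 120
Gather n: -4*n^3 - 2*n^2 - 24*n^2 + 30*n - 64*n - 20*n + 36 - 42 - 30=-4*n^3 - 26*n^2 - 54*n - 36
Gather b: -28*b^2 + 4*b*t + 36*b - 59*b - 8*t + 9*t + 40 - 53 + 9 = -28*b^2 + b*(4*t - 23) + t - 4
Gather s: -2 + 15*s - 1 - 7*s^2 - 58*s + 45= -7*s^2 - 43*s + 42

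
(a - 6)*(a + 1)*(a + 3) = a^3 - 2*a^2 - 21*a - 18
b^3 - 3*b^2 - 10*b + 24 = (b - 4)*(b - 2)*(b + 3)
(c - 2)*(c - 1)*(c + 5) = c^3 + 2*c^2 - 13*c + 10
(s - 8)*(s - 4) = s^2 - 12*s + 32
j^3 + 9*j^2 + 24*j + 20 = (j + 2)^2*(j + 5)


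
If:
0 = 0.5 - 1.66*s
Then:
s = 0.30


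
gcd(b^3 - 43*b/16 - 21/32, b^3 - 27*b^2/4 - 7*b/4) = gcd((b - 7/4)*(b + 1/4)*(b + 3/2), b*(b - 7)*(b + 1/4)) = b + 1/4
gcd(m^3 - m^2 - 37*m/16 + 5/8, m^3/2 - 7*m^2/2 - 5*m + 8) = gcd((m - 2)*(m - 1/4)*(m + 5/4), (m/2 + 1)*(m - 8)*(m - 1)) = 1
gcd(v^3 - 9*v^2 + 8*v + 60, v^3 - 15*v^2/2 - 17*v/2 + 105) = v^2 - 11*v + 30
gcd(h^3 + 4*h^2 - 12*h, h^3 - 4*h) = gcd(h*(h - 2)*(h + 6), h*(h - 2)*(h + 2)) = h^2 - 2*h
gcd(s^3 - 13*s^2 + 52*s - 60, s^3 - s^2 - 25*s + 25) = s - 5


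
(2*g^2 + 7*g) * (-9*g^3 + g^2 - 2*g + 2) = -18*g^5 - 61*g^4 + 3*g^3 - 10*g^2 + 14*g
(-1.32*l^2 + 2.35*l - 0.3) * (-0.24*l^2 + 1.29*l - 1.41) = 0.3168*l^4 - 2.2668*l^3 + 4.9647*l^2 - 3.7005*l + 0.423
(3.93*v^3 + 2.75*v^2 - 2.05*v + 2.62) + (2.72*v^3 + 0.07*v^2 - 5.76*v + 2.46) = 6.65*v^3 + 2.82*v^2 - 7.81*v + 5.08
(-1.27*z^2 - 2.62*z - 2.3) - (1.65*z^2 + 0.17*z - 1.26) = -2.92*z^2 - 2.79*z - 1.04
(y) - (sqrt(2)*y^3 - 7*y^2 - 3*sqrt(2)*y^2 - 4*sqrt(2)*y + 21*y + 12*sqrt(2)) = -sqrt(2)*y^3 + 3*sqrt(2)*y^2 + 7*y^2 - 20*y + 4*sqrt(2)*y - 12*sqrt(2)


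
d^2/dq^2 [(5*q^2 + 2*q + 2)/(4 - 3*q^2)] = 4*(-9*q^3 - 117*q^2 - 36*q - 52)/(27*q^6 - 108*q^4 + 144*q^2 - 64)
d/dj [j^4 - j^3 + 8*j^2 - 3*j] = 4*j^3 - 3*j^2 + 16*j - 3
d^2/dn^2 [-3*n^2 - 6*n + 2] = -6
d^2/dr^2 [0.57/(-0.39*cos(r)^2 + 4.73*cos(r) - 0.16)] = (0.346788*(1 - cos(r)^2)^2 - 3.154437*cos(r)^3 + 12.783675*cos(r)^2 + 6.74025*cos(r) - 25.780758)/(0.39*cos(r)^2 - 4.73*cos(r) + 0.16)^3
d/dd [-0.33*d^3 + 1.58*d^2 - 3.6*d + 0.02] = -0.99*d^2 + 3.16*d - 3.6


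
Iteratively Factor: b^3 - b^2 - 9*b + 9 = (b + 3)*(b^2 - 4*b + 3) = (b - 1)*(b + 3)*(b - 3)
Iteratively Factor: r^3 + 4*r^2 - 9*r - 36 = (r - 3)*(r^2 + 7*r + 12) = (r - 3)*(r + 3)*(r + 4)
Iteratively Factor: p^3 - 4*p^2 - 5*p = (p - 5)*(p^2 + p) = p*(p - 5)*(p + 1)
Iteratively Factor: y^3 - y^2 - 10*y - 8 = (y + 1)*(y^2 - 2*y - 8) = (y - 4)*(y + 1)*(y + 2)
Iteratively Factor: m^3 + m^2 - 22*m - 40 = (m + 4)*(m^2 - 3*m - 10) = (m - 5)*(m + 4)*(m + 2)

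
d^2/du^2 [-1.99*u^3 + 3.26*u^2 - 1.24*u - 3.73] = 6.52 - 11.94*u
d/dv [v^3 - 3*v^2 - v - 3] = 3*v^2 - 6*v - 1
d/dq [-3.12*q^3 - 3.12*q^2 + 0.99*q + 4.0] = -9.36*q^2 - 6.24*q + 0.99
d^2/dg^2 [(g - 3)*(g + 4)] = 2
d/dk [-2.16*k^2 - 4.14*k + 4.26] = -4.32*k - 4.14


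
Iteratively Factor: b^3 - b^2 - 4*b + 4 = (b + 2)*(b^2 - 3*b + 2) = (b - 1)*(b + 2)*(b - 2)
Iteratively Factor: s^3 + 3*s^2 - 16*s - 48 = (s + 4)*(s^2 - s - 12) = (s - 4)*(s + 4)*(s + 3)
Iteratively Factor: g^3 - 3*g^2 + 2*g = (g)*(g^2 - 3*g + 2) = g*(g - 1)*(g - 2)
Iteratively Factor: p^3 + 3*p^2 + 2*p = (p + 1)*(p^2 + 2*p) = p*(p + 1)*(p + 2)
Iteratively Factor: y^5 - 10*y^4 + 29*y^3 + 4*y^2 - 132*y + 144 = (y - 4)*(y^4 - 6*y^3 + 5*y^2 + 24*y - 36) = (y - 4)*(y - 3)*(y^3 - 3*y^2 - 4*y + 12) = (y - 4)*(y - 3)^2*(y^2 - 4) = (y - 4)*(y - 3)^2*(y + 2)*(y - 2)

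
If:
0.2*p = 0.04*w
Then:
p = 0.2*w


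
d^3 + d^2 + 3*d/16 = d*(d + 1/4)*(d + 3/4)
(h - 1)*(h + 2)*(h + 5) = h^3 + 6*h^2 + 3*h - 10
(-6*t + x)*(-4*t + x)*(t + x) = 24*t^3 + 14*t^2*x - 9*t*x^2 + x^3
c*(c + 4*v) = c^2 + 4*c*v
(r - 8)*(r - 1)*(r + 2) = r^3 - 7*r^2 - 10*r + 16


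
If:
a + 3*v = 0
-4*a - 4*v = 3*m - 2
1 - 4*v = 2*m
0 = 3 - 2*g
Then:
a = 3/28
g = 3/2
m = 4/7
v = -1/28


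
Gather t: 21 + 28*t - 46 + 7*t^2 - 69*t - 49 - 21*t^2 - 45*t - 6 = -14*t^2 - 86*t - 80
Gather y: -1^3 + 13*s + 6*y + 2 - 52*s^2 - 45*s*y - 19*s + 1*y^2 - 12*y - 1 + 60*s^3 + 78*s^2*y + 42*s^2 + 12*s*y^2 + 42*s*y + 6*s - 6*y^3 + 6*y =60*s^3 - 10*s^2 - 6*y^3 + y^2*(12*s + 1) + y*(78*s^2 - 3*s)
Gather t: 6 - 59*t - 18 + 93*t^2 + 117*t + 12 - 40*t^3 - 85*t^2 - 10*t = -40*t^3 + 8*t^2 + 48*t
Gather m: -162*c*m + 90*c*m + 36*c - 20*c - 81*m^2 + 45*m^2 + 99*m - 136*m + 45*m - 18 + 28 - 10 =16*c - 36*m^2 + m*(8 - 72*c)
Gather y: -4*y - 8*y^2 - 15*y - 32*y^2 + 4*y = -40*y^2 - 15*y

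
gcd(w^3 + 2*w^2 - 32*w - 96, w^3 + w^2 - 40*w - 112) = w^2 + 8*w + 16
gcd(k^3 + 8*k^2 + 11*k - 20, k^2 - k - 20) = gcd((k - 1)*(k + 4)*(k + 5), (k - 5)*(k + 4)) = k + 4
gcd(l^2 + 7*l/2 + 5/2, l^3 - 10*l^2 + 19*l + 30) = l + 1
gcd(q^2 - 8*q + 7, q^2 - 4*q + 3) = q - 1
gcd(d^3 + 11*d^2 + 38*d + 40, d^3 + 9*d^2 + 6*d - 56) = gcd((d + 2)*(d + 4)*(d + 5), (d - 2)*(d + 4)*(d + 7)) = d + 4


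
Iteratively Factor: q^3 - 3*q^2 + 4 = (q + 1)*(q^2 - 4*q + 4) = (q - 2)*(q + 1)*(q - 2)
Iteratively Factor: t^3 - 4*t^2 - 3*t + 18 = (t - 3)*(t^2 - t - 6) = (t - 3)^2*(t + 2)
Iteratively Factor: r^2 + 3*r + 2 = (r + 1)*(r + 2)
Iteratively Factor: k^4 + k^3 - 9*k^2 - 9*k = (k + 3)*(k^3 - 2*k^2 - 3*k) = (k - 3)*(k + 3)*(k^2 + k) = k*(k - 3)*(k + 3)*(k + 1)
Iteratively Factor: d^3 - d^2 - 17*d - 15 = (d + 1)*(d^2 - 2*d - 15) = (d - 5)*(d + 1)*(d + 3)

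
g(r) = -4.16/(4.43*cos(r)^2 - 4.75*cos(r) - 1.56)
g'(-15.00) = -1.46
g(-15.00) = -0.90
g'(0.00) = 0.00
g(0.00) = 2.21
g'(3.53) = -0.46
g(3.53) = -0.63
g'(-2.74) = -0.49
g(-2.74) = -0.63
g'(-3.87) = 1.59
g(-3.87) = -0.93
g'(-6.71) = 1.17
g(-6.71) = 1.88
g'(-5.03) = 1.15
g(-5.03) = 1.59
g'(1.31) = 1.60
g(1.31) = 1.67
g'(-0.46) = 1.15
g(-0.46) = 1.84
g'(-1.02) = -0.05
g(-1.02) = 1.47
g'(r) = -4.16*(8.86*sin(r)*cos(r) - 4.75*sin(r))/(4.43*cos(r)^2 - 4.75*cos(r) - 1.56)^2 = (19.76 - 36.8576*cos(r))*sin(r)/(-4.43*cos(r)^2 + 4.75*cos(r) + 1.56)^2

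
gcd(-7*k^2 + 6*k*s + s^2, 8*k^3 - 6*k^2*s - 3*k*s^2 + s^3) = -k + s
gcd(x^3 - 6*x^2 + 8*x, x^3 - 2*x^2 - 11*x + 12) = x - 4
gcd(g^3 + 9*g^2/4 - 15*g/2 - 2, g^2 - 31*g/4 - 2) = g + 1/4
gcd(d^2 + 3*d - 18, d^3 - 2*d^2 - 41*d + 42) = d + 6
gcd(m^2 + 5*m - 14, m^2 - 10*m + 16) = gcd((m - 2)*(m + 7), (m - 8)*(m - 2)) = m - 2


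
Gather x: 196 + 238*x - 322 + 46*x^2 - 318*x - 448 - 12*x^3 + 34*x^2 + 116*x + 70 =-12*x^3 + 80*x^2 + 36*x - 504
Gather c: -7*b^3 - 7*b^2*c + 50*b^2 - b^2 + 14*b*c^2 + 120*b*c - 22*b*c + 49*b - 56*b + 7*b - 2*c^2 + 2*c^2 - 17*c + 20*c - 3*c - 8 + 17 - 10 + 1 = -7*b^3 + 49*b^2 + 14*b*c^2 + c*(-7*b^2 + 98*b)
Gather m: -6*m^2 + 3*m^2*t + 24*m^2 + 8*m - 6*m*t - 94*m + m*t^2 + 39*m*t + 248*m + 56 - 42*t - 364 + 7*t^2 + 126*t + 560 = m^2*(3*t + 18) + m*(t^2 + 33*t + 162) + 7*t^2 + 84*t + 252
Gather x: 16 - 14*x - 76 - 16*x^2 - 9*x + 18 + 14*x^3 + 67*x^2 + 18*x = 14*x^3 + 51*x^2 - 5*x - 42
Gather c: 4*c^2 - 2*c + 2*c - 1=4*c^2 - 1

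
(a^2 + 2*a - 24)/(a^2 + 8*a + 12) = (a - 4)/(a + 2)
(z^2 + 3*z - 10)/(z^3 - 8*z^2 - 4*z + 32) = (z + 5)/(z^2 - 6*z - 16)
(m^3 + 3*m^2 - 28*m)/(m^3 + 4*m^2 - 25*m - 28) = m/(m + 1)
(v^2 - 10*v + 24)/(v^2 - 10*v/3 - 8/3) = 3*(v - 6)/(3*v + 2)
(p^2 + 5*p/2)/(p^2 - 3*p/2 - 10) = p/(p - 4)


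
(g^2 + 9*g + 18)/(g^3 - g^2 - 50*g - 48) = (g + 3)/(g^2 - 7*g - 8)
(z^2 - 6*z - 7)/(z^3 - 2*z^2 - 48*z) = (-z^2 + 6*z + 7)/(z*(-z^2 + 2*z + 48))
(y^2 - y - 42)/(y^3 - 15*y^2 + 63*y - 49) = (y + 6)/(y^2 - 8*y + 7)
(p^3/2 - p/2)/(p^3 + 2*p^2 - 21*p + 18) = p*(p + 1)/(2*(p^2 + 3*p - 18))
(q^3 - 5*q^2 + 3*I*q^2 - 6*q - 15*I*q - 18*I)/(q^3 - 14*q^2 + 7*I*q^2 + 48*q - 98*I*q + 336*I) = (q^2 + q*(1 + 3*I) + 3*I)/(q^2 + q*(-8 + 7*I) - 56*I)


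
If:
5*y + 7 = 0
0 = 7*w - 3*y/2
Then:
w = -3/10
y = -7/5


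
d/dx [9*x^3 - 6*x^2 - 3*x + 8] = 27*x^2 - 12*x - 3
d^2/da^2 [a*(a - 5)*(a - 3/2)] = 6*a - 13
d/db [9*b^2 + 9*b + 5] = 18*b + 9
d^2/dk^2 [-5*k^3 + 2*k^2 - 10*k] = 4 - 30*k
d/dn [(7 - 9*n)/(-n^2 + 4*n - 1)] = (-9*n^2 + 14*n - 19)/(n^4 - 8*n^3 + 18*n^2 - 8*n + 1)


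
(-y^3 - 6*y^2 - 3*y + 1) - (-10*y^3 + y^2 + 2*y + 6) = 9*y^3 - 7*y^2 - 5*y - 5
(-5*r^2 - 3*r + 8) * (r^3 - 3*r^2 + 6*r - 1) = -5*r^5 + 12*r^4 - 13*r^3 - 37*r^2 + 51*r - 8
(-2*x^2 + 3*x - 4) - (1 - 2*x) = -2*x^2 + 5*x - 5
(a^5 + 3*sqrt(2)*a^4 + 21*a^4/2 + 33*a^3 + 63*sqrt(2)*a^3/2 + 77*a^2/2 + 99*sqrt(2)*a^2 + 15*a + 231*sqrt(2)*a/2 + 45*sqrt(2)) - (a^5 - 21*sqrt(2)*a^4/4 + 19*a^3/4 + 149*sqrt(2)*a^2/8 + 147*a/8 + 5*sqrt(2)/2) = 21*a^4/2 + 33*sqrt(2)*a^4/4 + 113*a^3/4 + 63*sqrt(2)*a^3/2 + 77*a^2/2 + 643*sqrt(2)*a^2/8 - 27*a/8 + 231*sqrt(2)*a/2 + 85*sqrt(2)/2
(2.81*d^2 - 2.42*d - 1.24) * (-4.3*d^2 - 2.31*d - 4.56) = -12.083*d^4 + 3.9149*d^3 - 1.8914*d^2 + 13.8996*d + 5.6544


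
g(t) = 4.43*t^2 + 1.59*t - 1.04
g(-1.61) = 7.88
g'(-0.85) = -5.94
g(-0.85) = 0.81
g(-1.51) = 6.66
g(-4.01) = 63.82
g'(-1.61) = -12.67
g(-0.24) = -1.17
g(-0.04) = -1.10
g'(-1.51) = -11.79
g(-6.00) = 148.90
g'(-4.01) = -33.94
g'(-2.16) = -17.55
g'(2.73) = 25.78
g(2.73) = 36.32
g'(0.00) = 1.59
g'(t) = 8.86*t + 1.59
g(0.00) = -1.04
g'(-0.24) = -0.54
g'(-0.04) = 1.24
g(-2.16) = 16.19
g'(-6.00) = -51.57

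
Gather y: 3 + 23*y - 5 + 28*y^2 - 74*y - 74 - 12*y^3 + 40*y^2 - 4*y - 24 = -12*y^3 + 68*y^2 - 55*y - 100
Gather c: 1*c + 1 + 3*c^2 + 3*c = 3*c^2 + 4*c + 1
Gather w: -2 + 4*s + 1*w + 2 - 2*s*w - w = -2*s*w + 4*s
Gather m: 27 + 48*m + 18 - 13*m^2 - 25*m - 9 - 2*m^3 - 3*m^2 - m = -2*m^3 - 16*m^2 + 22*m + 36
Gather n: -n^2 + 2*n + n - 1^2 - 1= -n^2 + 3*n - 2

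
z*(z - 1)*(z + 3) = z^3 + 2*z^2 - 3*z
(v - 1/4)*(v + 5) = v^2 + 19*v/4 - 5/4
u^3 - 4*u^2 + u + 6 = (u - 3)*(u - 2)*(u + 1)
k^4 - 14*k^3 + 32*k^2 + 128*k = k*(k - 8)^2*(k + 2)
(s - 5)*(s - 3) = s^2 - 8*s + 15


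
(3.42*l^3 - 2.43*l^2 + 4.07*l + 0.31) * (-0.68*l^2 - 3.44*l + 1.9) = -2.3256*l^5 - 10.1124*l^4 + 12.0896*l^3 - 18.8286*l^2 + 6.6666*l + 0.589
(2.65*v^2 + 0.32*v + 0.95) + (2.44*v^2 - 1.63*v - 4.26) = 5.09*v^2 - 1.31*v - 3.31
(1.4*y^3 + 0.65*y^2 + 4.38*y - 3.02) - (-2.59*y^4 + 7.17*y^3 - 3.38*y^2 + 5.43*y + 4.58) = 2.59*y^4 - 5.77*y^3 + 4.03*y^2 - 1.05*y - 7.6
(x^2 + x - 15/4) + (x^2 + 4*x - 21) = 2*x^2 + 5*x - 99/4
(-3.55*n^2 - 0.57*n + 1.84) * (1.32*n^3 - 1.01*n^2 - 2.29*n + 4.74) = -4.686*n^5 + 2.8331*n^4 + 11.134*n^3 - 17.3801*n^2 - 6.9154*n + 8.7216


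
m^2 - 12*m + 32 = (m - 8)*(m - 4)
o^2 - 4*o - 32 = (o - 8)*(o + 4)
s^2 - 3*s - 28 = (s - 7)*(s + 4)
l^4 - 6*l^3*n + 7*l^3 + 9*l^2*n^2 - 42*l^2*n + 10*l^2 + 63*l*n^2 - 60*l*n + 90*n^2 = (l + 2)*(l + 5)*(l - 3*n)^2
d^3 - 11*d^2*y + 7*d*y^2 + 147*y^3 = (d - 7*y)^2*(d + 3*y)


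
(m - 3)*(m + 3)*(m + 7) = m^3 + 7*m^2 - 9*m - 63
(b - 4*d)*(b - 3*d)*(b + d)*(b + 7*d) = b^4 + b^3*d - 37*b^2*d^2 + 47*b*d^3 + 84*d^4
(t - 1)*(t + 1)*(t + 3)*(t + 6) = t^4 + 9*t^3 + 17*t^2 - 9*t - 18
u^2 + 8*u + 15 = (u + 3)*(u + 5)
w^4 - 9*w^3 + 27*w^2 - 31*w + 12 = (w - 4)*(w - 3)*(w - 1)^2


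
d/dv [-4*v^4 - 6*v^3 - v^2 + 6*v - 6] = -16*v^3 - 18*v^2 - 2*v + 6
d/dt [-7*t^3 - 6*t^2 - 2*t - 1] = -21*t^2 - 12*t - 2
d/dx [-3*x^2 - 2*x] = -6*x - 2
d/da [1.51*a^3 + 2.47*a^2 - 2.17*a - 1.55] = 4.53*a^2 + 4.94*a - 2.17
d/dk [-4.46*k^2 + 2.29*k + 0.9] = 2.29 - 8.92*k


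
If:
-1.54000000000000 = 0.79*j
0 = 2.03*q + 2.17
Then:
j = -1.95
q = -1.07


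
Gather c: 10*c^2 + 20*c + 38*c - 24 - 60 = 10*c^2 + 58*c - 84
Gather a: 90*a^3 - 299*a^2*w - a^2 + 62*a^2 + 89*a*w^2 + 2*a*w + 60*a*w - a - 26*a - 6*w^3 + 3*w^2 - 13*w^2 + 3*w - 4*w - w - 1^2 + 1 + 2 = 90*a^3 + a^2*(61 - 299*w) + a*(89*w^2 + 62*w - 27) - 6*w^3 - 10*w^2 - 2*w + 2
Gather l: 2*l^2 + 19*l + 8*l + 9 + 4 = 2*l^2 + 27*l + 13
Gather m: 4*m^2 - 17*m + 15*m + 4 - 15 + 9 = 4*m^2 - 2*m - 2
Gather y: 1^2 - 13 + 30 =18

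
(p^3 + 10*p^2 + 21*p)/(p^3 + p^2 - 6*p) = (p + 7)/(p - 2)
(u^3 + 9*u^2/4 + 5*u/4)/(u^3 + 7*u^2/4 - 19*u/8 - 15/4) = 2*u*(u + 1)/(2*u^2 + u - 6)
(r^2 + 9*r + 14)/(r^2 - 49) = (r + 2)/(r - 7)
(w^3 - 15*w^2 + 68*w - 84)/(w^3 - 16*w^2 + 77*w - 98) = (w - 6)/(w - 7)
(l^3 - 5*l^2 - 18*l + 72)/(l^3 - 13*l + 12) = (l - 6)/(l - 1)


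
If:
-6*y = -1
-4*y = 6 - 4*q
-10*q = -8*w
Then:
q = 5/3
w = 25/12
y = 1/6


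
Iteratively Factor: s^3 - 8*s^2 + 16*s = (s)*(s^2 - 8*s + 16) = s*(s - 4)*(s - 4)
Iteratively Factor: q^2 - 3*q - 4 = (q + 1)*(q - 4)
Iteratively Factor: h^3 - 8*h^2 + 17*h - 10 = (h - 5)*(h^2 - 3*h + 2) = (h - 5)*(h - 2)*(h - 1)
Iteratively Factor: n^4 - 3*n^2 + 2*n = (n)*(n^3 - 3*n + 2) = n*(n - 1)*(n^2 + n - 2) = n*(n - 1)*(n + 2)*(n - 1)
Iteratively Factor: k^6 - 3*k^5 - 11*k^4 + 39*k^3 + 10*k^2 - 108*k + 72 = (k - 2)*(k^5 - k^4 - 13*k^3 + 13*k^2 + 36*k - 36) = (k - 2)^2*(k^4 + k^3 - 11*k^2 - 9*k + 18) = (k - 2)^2*(k + 3)*(k^3 - 2*k^2 - 5*k + 6) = (k - 2)^2*(k - 1)*(k + 3)*(k^2 - k - 6) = (k - 2)^2*(k - 1)*(k + 2)*(k + 3)*(k - 3)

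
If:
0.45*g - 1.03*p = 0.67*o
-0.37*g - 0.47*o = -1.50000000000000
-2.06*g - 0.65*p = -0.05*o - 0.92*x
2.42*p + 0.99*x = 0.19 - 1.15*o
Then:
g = 0.73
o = 2.61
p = -1.38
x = 0.53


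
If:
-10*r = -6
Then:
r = 3/5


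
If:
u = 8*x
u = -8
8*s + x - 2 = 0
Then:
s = 3/8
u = -8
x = -1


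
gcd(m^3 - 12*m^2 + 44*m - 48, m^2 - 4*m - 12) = m - 6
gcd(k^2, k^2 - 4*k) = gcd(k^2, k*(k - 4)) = k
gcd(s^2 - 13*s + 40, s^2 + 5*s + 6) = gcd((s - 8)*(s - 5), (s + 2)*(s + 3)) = 1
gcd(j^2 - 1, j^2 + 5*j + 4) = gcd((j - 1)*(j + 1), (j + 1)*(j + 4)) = j + 1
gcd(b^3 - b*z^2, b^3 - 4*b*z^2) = b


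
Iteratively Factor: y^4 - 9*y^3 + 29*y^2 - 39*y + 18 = (y - 1)*(y^3 - 8*y^2 + 21*y - 18) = (y - 3)*(y - 1)*(y^2 - 5*y + 6) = (y - 3)^2*(y - 1)*(y - 2)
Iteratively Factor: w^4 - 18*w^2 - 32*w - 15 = (w + 1)*(w^3 - w^2 - 17*w - 15) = (w + 1)^2*(w^2 - 2*w - 15) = (w - 5)*(w + 1)^2*(w + 3)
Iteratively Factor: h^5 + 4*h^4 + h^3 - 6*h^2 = (h - 1)*(h^4 + 5*h^3 + 6*h^2) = h*(h - 1)*(h^3 + 5*h^2 + 6*h) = h*(h - 1)*(h + 2)*(h^2 + 3*h) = h*(h - 1)*(h + 2)*(h + 3)*(h)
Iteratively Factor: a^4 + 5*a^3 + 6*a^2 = (a)*(a^3 + 5*a^2 + 6*a) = a*(a + 2)*(a^2 + 3*a) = a*(a + 2)*(a + 3)*(a)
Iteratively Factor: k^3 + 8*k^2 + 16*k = (k + 4)*(k^2 + 4*k) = (k + 4)^2*(k)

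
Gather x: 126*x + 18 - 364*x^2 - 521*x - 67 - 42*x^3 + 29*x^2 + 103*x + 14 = -42*x^3 - 335*x^2 - 292*x - 35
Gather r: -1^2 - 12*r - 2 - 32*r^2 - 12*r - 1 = -32*r^2 - 24*r - 4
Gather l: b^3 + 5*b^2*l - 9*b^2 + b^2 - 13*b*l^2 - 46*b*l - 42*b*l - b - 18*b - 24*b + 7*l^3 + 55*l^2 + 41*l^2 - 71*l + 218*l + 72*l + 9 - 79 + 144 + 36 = b^3 - 8*b^2 - 43*b + 7*l^3 + l^2*(96 - 13*b) + l*(5*b^2 - 88*b + 219) + 110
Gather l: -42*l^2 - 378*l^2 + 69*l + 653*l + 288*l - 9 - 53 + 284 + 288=-420*l^2 + 1010*l + 510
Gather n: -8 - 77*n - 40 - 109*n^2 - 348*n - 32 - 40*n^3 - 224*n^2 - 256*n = -40*n^3 - 333*n^2 - 681*n - 80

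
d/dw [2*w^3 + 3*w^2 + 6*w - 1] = 6*w^2 + 6*w + 6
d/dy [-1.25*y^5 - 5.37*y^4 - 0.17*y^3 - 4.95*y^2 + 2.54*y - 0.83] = -6.25*y^4 - 21.48*y^3 - 0.51*y^2 - 9.9*y + 2.54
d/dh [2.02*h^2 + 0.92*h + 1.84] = 4.04*h + 0.92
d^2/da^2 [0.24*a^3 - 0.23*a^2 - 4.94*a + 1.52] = 1.44*a - 0.46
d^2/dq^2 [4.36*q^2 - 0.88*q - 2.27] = 8.72000000000000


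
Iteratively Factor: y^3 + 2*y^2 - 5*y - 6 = (y + 1)*(y^2 + y - 6) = (y - 2)*(y + 1)*(y + 3)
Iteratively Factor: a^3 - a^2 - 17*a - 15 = (a - 5)*(a^2 + 4*a + 3) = (a - 5)*(a + 1)*(a + 3)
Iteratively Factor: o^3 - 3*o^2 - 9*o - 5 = (o - 5)*(o^2 + 2*o + 1) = (o - 5)*(o + 1)*(o + 1)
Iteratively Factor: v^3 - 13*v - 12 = (v + 1)*(v^2 - v - 12) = (v + 1)*(v + 3)*(v - 4)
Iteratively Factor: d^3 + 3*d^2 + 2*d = (d)*(d^2 + 3*d + 2) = d*(d + 2)*(d + 1)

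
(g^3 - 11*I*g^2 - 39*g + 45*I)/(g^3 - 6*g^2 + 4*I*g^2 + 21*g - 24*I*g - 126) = (g^2 - 8*I*g - 15)/(g^2 + g*(-6 + 7*I) - 42*I)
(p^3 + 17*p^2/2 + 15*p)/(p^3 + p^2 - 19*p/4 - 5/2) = 2*p*(p + 6)/(2*p^2 - 3*p - 2)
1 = 1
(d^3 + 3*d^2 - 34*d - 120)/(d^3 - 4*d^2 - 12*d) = (d^2 + 9*d + 20)/(d*(d + 2))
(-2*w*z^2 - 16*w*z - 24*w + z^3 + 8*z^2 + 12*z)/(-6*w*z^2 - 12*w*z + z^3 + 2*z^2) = (-2*w*z - 12*w + z^2 + 6*z)/(z*(-6*w + z))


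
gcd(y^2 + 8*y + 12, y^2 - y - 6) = y + 2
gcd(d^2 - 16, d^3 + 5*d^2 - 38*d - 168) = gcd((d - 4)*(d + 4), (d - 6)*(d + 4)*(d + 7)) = d + 4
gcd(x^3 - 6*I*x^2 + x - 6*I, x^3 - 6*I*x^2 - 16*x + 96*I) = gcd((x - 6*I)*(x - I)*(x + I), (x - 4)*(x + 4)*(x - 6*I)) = x - 6*I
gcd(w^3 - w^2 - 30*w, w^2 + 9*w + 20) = w + 5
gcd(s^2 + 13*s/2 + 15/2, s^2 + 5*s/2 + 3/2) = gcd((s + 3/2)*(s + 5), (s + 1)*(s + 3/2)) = s + 3/2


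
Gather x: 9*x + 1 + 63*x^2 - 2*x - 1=63*x^2 + 7*x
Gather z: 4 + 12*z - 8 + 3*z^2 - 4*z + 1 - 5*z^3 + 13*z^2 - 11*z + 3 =-5*z^3 + 16*z^2 - 3*z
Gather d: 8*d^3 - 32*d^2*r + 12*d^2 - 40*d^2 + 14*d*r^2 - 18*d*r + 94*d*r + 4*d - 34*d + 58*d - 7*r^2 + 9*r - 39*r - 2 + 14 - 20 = 8*d^3 + d^2*(-32*r - 28) + d*(14*r^2 + 76*r + 28) - 7*r^2 - 30*r - 8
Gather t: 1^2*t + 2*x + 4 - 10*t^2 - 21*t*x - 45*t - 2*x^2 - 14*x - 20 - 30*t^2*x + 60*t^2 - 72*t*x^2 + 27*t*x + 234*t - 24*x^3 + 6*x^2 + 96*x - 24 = t^2*(50 - 30*x) + t*(-72*x^2 + 6*x + 190) - 24*x^3 + 4*x^2 + 84*x - 40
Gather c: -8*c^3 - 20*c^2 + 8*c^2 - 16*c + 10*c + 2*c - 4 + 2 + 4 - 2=-8*c^3 - 12*c^2 - 4*c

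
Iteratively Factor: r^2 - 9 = (r - 3)*(r + 3)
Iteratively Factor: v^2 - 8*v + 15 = (v - 5)*(v - 3)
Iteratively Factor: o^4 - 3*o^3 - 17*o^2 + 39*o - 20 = (o - 1)*(o^3 - 2*o^2 - 19*o + 20) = (o - 1)^2*(o^2 - o - 20) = (o - 5)*(o - 1)^2*(o + 4)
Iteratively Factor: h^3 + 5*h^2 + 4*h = (h + 4)*(h^2 + h) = h*(h + 4)*(h + 1)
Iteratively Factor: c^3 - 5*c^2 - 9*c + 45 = (c - 5)*(c^2 - 9) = (c - 5)*(c + 3)*(c - 3)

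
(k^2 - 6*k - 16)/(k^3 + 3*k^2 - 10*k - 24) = (k - 8)/(k^2 + k - 12)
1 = 1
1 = 1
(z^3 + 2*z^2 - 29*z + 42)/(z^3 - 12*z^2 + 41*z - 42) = (z + 7)/(z - 7)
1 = 1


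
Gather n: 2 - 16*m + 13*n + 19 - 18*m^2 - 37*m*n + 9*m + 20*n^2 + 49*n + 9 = -18*m^2 - 7*m + 20*n^2 + n*(62 - 37*m) + 30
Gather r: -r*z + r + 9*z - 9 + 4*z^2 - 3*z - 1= r*(1 - z) + 4*z^2 + 6*z - 10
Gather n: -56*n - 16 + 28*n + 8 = -28*n - 8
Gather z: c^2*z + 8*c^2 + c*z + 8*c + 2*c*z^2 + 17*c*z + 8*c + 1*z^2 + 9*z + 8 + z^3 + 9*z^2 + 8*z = 8*c^2 + 16*c + z^3 + z^2*(2*c + 10) + z*(c^2 + 18*c + 17) + 8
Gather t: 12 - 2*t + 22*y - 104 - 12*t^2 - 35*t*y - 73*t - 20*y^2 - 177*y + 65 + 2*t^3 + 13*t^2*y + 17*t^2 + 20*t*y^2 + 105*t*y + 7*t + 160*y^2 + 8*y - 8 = 2*t^3 + t^2*(13*y + 5) + t*(20*y^2 + 70*y - 68) + 140*y^2 - 147*y - 35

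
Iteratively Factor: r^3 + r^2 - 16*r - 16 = (r + 4)*(r^2 - 3*r - 4) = (r - 4)*(r + 4)*(r + 1)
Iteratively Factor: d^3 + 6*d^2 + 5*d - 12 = (d - 1)*(d^2 + 7*d + 12) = (d - 1)*(d + 3)*(d + 4)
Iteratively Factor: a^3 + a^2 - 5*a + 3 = (a - 1)*(a^2 + 2*a - 3) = (a - 1)*(a + 3)*(a - 1)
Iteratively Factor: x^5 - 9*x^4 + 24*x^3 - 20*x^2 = (x - 2)*(x^4 - 7*x^3 + 10*x^2) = (x - 2)^2*(x^3 - 5*x^2) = (x - 5)*(x - 2)^2*(x^2) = x*(x - 5)*(x - 2)^2*(x)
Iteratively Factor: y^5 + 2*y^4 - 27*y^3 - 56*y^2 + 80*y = (y - 5)*(y^4 + 7*y^3 + 8*y^2 - 16*y) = (y - 5)*(y + 4)*(y^3 + 3*y^2 - 4*y) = (y - 5)*(y - 1)*(y + 4)*(y^2 + 4*y) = (y - 5)*(y - 1)*(y + 4)^2*(y)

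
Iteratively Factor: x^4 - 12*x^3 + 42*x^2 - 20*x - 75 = (x - 5)*(x^3 - 7*x^2 + 7*x + 15) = (x - 5)^2*(x^2 - 2*x - 3) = (x - 5)^2*(x - 3)*(x + 1)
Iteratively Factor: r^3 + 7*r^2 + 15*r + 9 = (r + 1)*(r^2 + 6*r + 9) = (r + 1)*(r + 3)*(r + 3)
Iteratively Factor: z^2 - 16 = (z + 4)*(z - 4)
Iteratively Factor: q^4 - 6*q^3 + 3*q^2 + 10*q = (q)*(q^3 - 6*q^2 + 3*q + 10) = q*(q + 1)*(q^2 - 7*q + 10) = q*(q - 5)*(q + 1)*(q - 2)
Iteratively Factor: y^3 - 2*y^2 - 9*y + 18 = (y - 2)*(y^2 - 9) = (y - 2)*(y + 3)*(y - 3)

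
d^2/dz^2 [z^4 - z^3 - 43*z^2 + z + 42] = 12*z^2 - 6*z - 86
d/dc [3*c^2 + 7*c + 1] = 6*c + 7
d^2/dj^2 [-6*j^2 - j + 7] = -12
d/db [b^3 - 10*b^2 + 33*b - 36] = 3*b^2 - 20*b + 33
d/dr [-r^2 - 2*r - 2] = -2*r - 2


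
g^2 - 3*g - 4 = (g - 4)*(g + 1)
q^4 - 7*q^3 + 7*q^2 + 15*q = q*(q - 5)*(q - 3)*(q + 1)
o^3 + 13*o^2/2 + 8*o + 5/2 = (o + 1/2)*(o + 1)*(o + 5)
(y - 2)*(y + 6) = y^2 + 4*y - 12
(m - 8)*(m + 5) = m^2 - 3*m - 40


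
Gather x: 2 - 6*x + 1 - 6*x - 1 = 2 - 12*x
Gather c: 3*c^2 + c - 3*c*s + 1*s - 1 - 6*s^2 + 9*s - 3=3*c^2 + c*(1 - 3*s) - 6*s^2 + 10*s - 4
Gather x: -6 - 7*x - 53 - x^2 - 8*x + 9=-x^2 - 15*x - 50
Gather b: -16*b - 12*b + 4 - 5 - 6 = -28*b - 7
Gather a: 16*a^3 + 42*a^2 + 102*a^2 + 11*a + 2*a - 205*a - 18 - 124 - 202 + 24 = 16*a^3 + 144*a^2 - 192*a - 320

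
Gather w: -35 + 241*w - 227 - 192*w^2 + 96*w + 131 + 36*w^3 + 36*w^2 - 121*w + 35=36*w^3 - 156*w^2 + 216*w - 96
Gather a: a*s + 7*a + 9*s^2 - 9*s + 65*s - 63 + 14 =a*(s + 7) + 9*s^2 + 56*s - 49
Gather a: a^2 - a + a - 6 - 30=a^2 - 36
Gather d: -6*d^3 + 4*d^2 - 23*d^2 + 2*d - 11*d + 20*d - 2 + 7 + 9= -6*d^3 - 19*d^2 + 11*d + 14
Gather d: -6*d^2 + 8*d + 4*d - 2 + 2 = -6*d^2 + 12*d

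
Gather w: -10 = -10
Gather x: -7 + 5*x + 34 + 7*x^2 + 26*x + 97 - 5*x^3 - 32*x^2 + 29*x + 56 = -5*x^3 - 25*x^2 + 60*x + 180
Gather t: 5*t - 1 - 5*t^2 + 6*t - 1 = -5*t^2 + 11*t - 2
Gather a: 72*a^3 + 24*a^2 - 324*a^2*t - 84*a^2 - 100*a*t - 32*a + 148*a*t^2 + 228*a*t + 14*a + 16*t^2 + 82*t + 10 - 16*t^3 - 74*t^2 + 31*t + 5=72*a^3 + a^2*(-324*t - 60) + a*(148*t^2 + 128*t - 18) - 16*t^3 - 58*t^2 + 113*t + 15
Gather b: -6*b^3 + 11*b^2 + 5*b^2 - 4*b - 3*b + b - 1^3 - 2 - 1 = -6*b^3 + 16*b^2 - 6*b - 4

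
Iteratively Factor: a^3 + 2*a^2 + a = (a + 1)*(a^2 + a) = a*(a + 1)*(a + 1)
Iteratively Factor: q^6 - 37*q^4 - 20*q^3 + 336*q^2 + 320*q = (q - 5)*(q^5 + 5*q^4 - 12*q^3 - 80*q^2 - 64*q) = (q - 5)*(q - 4)*(q^4 + 9*q^3 + 24*q^2 + 16*q) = (q - 5)*(q - 4)*(q + 4)*(q^3 + 5*q^2 + 4*q) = (q - 5)*(q - 4)*(q + 1)*(q + 4)*(q^2 + 4*q) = q*(q - 5)*(q - 4)*(q + 1)*(q + 4)*(q + 4)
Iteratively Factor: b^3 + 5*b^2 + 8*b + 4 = (b + 1)*(b^2 + 4*b + 4) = (b + 1)*(b + 2)*(b + 2)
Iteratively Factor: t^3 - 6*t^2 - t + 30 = (t - 5)*(t^2 - t - 6) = (t - 5)*(t - 3)*(t + 2)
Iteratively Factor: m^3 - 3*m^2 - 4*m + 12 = (m + 2)*(m^2 - 5*m + 6) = (m - 2)*(m + 2)*(m - 3)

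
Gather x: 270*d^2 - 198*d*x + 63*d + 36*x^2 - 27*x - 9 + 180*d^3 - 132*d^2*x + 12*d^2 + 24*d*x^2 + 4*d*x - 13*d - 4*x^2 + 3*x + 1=180*d^3 + 282*d^2 + 50*d + x^2*(24*d + 32) + x*(-132*d^2 - 194*d - 24) - 8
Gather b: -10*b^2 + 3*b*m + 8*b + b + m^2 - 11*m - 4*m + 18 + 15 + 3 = -10*b^2 + b*(3*m + 9) + m^2 - 15*m + 36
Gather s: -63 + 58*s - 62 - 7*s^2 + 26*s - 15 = -7*s^2 + 84*s - 140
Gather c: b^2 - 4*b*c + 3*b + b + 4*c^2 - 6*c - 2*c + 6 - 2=b^2 + 4*b + 4*c^2 + c*(-4*b - 8) + 4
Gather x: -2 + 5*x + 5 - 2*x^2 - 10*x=-2*x^2 - 5*x + 3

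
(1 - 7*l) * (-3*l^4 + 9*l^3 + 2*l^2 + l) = 21*l^5 - 66*l^4 - 5*l^3 - 5*l^2 + l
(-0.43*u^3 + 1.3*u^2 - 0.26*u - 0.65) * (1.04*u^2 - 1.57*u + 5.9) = -0.4472*u^5 + 2.0271*u^4 - 4.8484*u^3 + 7.4022*u^2 - 0.5135*u - 3.835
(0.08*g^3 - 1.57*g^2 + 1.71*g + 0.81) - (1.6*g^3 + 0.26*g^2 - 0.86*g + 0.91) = -1.52*g^3 - 1.83*g^2 + 2.57*g - 0.1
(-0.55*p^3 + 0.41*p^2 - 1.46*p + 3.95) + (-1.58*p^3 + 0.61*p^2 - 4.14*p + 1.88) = -2.13*p^3 + 1.02*p^2 - 5.6*p + 5.83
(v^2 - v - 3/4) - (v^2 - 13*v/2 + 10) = 11*v/2 - 43/4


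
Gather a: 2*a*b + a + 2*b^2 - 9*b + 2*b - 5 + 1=a*(2*b + 1) + 2*b^2 - 7*b - 4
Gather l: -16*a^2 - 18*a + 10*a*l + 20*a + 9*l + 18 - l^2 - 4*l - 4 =-16*a^2 + 2*a - l^2 + l*(10*a + 5) + 14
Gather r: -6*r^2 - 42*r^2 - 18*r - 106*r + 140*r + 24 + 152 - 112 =-48*r^2 + 16*r + 64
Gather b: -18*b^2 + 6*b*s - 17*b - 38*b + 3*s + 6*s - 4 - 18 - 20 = -18*b^2 + b*(6*s - 55) + 9*s - 42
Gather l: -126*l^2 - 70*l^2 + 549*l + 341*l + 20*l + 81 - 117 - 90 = -196*l^2 + 910*l - 126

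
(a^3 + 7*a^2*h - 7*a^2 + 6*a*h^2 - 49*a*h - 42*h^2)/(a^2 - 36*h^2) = (a^2 + a*h - 7*a - 7*h)/(a - 6*h)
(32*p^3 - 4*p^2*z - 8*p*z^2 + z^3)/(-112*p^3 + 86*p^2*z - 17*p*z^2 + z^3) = (2*p + z)/(-7*p + z)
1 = 1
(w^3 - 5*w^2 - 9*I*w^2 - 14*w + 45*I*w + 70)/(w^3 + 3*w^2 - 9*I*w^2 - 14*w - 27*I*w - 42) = (w - 5)/(w + 3)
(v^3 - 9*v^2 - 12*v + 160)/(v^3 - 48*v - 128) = (v - 5)/(v + 4)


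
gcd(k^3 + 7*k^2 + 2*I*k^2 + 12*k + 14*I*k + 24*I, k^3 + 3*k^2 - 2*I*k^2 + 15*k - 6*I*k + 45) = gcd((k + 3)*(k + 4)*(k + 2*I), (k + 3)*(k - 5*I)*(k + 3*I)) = k + 3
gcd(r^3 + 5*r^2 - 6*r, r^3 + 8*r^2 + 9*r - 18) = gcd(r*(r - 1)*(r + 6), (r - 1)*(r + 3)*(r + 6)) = r^2 + 5*r - 6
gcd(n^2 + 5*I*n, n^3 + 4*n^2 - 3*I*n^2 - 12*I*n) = n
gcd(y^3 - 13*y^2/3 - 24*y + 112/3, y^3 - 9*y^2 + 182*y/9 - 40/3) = y - 4/3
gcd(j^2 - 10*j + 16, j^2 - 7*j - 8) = j - 8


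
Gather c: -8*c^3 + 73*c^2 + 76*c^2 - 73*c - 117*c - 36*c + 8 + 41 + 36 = -8*c^3 + 149*c^2 - 226*c + 85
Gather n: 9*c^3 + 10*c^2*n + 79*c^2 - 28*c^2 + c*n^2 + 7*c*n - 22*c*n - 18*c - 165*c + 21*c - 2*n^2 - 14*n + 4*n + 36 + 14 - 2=9*c^3 + 51*c^2 - 162*c + n^2*(c - 2) + n*(10*c^2 - 15*c - 10) + 48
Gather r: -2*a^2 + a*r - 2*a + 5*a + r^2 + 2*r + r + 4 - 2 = -2*a^2 + 3*a + r^2 + r*(a + 3) + 2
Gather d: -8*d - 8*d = -16*d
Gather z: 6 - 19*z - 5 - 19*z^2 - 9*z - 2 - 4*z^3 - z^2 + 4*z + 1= -4*z^3 - 20*z^2 - 24*z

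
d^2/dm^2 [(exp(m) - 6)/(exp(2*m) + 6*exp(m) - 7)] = (exp(4*m) - 30*exp(3*m) - 66*exp(2*m) - 342*exp(m) - 203)*exp(m)/(exp(6*m) + 18*exp(5*m) + 87*exp(4*m) - 36*exp(3*m) - 609*exp(2*m) + 882*exp(m) - 343)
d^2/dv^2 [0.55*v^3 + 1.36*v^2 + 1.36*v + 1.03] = 3.3*v + 2.72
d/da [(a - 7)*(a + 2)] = 2*a - 5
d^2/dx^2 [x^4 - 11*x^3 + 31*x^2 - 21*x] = 12*x^2 - 66*x + 62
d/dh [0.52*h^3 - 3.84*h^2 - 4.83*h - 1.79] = 1.56*h^2 - 7.68*h - 4.83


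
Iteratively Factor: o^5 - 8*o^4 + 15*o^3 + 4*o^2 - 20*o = (o)*(o^4 - 8*o^3 + 15*o^2 + 4*o - 20) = o*(o - 5)*(o^3 - 3*o^2 + 4) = o*(o - 5)*(o + 1)*(o^2 - 4*o + 4) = o*(o - 5)*(o - 2)*(o + 1)*(o - 2)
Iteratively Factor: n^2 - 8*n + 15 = (n - 5)*(n - 3)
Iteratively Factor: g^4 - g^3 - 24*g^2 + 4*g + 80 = (g - 5)*(g^3 + 4*g^2 - 4*g - 16) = (g - 5)*(g - 2)*(g^2 + 6*g + 8) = (g - 5)*(g - 2)*(g + 4)*(g + 2)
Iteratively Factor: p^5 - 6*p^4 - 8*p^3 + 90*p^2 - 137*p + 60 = (p + 4)*(p^4 - 10*p^3 + 32*p^2 - 38*p + 15) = (p - 5)*(p + 4)*(p^3 - 5*p^2 + 7*p - 3) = (p - 5)*(p - 3)*(p + 4)*(p^2 - 2*p + 1) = (p - 5)*(p - 3)*(p - 1)*(p + 4)*(p - 1)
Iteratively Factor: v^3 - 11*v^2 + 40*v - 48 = (v - 4)*(v^2 - 7*v + 12) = (v - 4)^2*(v - 3)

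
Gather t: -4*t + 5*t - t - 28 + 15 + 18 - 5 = 0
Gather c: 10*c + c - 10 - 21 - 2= 11*c - 33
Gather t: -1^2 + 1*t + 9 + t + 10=2*t + 18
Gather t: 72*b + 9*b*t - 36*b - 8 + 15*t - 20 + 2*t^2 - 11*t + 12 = 36*b + 2*t^2 + t*(9*b + 4) - 16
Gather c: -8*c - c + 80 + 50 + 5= 135 - 9*c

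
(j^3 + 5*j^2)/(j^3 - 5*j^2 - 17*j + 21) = j^2*(j + 5)/(j^3 - 5*j^2 - 17*j + 21)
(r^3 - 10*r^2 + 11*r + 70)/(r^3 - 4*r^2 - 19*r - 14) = (r - 5)/(r + 1)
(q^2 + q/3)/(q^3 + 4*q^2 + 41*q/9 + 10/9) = 3*q/(3*q^2 + 11*q + 10)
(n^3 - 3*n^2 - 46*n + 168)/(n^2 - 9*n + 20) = (n^2 + n - 42)/(n - 5)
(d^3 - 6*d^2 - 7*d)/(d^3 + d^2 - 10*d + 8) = d*(d^2 - 6*d - 7)/(d^3 + d^2 - 10*d + 8)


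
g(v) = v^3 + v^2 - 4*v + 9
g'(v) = 3*v^2 + 2*v - 4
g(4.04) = 75.10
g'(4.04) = 53.04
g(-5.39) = -96.98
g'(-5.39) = 72.38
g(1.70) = 10.00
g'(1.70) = 8.07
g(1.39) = 8.06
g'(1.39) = 4.58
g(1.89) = 11.76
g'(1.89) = 10.50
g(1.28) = 7.62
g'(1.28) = 3.48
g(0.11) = 8.57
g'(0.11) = -3.74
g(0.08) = 8.69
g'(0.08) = -3.82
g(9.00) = 783.00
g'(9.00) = 257.00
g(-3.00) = 3.00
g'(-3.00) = 17.00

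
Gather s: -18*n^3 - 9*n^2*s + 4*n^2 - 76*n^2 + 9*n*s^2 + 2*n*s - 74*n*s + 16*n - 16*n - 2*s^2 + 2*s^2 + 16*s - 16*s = -18*n^3 - 72*n^2 + 9*n*s^2 + s*(-9*n^2 - 72*n)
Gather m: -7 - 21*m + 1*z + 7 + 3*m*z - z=m*(3*z - 21)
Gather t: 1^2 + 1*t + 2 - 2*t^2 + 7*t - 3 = -2*t^2 + 8*t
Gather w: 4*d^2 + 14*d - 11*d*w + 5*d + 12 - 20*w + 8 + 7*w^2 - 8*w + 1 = 4*d^2 + 19*d + 7*w^2 + w*(-11*d - 28) + 21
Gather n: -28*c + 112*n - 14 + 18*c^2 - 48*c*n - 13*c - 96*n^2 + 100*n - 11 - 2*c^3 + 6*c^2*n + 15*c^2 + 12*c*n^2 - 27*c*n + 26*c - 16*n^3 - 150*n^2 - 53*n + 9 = -2*c^3 + 33*c^2 - 15*c - 16*n^3 + n^2*(12*c - 246) + n*(6*c^2 - 75*c + 159) - 16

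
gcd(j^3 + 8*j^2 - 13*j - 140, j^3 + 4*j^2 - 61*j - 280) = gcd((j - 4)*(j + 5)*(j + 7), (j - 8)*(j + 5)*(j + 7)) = j^2 + 12*j + 35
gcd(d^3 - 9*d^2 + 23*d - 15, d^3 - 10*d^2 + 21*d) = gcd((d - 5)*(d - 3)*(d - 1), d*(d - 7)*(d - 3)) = d - 3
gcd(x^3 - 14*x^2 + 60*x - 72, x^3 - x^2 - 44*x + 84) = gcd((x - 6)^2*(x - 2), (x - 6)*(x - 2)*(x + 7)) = x^2 - 8*x + 12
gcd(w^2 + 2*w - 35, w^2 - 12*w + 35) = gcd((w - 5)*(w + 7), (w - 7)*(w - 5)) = w - 5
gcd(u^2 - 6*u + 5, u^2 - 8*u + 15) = u - 5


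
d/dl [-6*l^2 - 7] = -12*l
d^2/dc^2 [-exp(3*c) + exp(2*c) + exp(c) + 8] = (-9*exp(2*c) + 4*exp(c) + 1)*exp(c)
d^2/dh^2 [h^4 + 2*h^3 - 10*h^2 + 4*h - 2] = 12*h^2 + 12*h - 20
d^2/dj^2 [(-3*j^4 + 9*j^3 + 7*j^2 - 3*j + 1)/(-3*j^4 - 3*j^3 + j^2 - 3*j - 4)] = 2*(-108*j^9 - 162*j^8 - 270*j^7 + 198*j^6 + 1701*j^5 + 1755*j^4 + 360*j^3 - 294*j^2 - 351*j - 161)/(27*j^12 + 81*j^11 + 54*j^10 + 54*j^9 + 252*j^8 + 252*j^7 + 62*j^6 + 234*j^5 + 345*j^4 + 99*j^3 + 60*j^2 + 144*j + 64)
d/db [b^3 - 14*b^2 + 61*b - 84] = 3*b^2 - 28*b + 61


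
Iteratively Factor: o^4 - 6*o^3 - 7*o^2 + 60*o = (o)*(o^3 - 6*o^2 - 7*o + 60) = o*(o - 5)*(o^2 - o - 12) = o*(o - 5)*(o - 4)*(o + 3)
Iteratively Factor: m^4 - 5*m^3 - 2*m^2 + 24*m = (m - 3)*(m^3 - 2*m^2 - 8*m) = (m - 3)*(m + 2)*(m^2 - 4*m) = (m - 4)*(m - 3)*(m + 2)*(m)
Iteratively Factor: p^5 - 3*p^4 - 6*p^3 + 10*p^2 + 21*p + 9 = (p + 1)*(p^4 - 4*p^3 - 2*p^2 + 12*p + 9) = (p + 1)^2*(p^3 - 5*p^2 + 3*p + 9) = (p - 3)*(p + 1)^2*(p^2 - 2*p - 3) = (p - 3)^2*(p + 1)^2*(p + 1)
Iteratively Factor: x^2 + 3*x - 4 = (x + 4)*(x - 1)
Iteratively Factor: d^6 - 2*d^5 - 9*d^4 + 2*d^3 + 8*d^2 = (d + 1)*(d^5 - 3*d^4 - 6*d^3 + 8*d^2) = d*(d + 1)*(d^4 - 3*d^3 - 6*d^2 + 8*d) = d*(d + 1)*(d + 2)*(d^3 - 5*d^2 + 4*d) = d*(d - 4)*(d + 1)*(d + 2)*(d^2 - d) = d^2*(d - 4)*(d + 1)*(d + 2)*(d - 1)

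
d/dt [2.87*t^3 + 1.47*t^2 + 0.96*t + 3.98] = 8.61*t^2 + 2.94*t + 0.96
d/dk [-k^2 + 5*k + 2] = 5 - 2*k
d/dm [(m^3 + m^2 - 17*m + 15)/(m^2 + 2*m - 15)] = 1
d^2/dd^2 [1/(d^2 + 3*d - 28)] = 2*(-d^2 - 3*d + (2*d + 3)^2 + 28)/(d^2 + 3*d - 28)^3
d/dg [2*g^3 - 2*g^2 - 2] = 2*g*(3*g - 2)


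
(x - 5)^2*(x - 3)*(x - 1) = x^4 - 14*x^3 + 68*x^2 - 130*x + 75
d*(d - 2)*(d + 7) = d^3 + 5*d^2 - 14*d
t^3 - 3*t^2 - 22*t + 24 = (t - 6)*(t - 1)*(t + 4)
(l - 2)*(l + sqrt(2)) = l^2 - 2*l + sqrt(2)*l - 2*sqrt(2)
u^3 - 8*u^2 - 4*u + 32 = (u - 8)*(u - 2)*(u + 2)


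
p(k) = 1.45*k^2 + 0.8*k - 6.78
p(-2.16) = -1.74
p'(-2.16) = -5.46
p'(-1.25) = -2.82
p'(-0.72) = -1.29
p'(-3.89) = -10.48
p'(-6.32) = -17.53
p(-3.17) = 5.25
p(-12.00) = 192.42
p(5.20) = 36.59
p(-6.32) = 46.08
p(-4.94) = 24.65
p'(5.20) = 15.88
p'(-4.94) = -13.53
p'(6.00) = 18.20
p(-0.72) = -6.60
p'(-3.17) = -8.39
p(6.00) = 50.22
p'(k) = 2.9*k + 0.8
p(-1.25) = -5.51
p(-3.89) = 12.05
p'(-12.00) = -34.00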